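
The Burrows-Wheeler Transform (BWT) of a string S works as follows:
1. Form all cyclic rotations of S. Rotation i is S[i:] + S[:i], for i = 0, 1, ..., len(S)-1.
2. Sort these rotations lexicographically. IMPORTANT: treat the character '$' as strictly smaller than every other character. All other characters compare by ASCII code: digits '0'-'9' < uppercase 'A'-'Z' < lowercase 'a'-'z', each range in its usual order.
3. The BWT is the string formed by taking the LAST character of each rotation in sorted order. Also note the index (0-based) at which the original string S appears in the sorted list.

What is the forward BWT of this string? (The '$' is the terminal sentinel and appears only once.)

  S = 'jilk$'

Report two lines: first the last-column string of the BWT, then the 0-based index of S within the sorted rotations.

Answer: kj$li
2

Derivation:
All 5 rotations (rotation i = S[i:]+S[:i]):
  rot[0] = jilk$
  rot[1] = ilk$j
  rot[2] = lk$ji
  rot[3] = k$jil
  rot[4] = $jilk
Sorted (with $ < everything):
  sorted[0] = $jilk  (last char: 'k')
  sorted[1] = ilk$j  (last char: 'j')
  sorted[2] = jilk$  (last char: '$')
  sorted[3] = k$jil  (last char: 'l')
  sorted[4] = lk$ji  (last char: 'i')
Last column: kj$li
Original string S is at sorted index 2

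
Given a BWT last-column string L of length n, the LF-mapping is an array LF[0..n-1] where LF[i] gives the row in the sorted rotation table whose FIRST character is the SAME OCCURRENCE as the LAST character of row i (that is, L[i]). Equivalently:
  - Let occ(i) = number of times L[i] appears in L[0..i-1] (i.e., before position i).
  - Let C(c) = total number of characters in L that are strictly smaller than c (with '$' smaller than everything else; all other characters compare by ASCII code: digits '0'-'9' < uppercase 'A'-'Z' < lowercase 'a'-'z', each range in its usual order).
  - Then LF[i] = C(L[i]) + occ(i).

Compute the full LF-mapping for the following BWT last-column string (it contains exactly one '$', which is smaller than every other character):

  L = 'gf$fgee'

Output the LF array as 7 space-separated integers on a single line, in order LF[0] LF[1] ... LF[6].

Answer: 5 3 0 4 6 1 2

Derivation:
Char counts: '$':1, 'e':2, 'f':2, 'g':2
C (first-col start): C('$')=0, C('e')=1, C('f')=3, C('g')=5
L[0]='g': occ=0, LF[0]=C('g')+0=5+0=5
L[1]='f': occ=0, LF[1]=C('f')+0=3+0=3
L[2]='$': occ=0, LF[2]=C('$')+0=0+0=0
L[3]='f': occ=1, LF[3]=C('f')+1=3+1=4
L[4]='g': occ=1, LF[4]=C('g')+1=5+1=6
L[5]='e': occ=0, LF[5]=C('e')+0=1+0=1
L[6]='e': occ=1, LF[6]=C('e')+1=1+1=2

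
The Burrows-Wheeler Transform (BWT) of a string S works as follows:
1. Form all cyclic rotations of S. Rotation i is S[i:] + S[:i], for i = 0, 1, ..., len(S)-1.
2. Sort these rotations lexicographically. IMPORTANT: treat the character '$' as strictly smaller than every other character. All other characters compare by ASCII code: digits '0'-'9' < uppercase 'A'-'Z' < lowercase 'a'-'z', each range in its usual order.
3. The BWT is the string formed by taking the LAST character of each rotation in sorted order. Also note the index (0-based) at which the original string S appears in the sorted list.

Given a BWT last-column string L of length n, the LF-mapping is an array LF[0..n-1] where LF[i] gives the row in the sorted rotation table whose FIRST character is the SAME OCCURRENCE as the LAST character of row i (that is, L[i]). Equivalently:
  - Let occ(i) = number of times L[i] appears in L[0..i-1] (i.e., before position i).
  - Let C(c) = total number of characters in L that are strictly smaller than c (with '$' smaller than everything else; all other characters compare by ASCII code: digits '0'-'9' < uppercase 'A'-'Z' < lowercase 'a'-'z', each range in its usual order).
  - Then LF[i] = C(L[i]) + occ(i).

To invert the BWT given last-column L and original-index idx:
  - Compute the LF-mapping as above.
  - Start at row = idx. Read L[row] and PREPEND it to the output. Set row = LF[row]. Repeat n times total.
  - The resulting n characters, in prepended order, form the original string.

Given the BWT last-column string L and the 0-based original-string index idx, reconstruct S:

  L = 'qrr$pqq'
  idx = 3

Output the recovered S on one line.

LF mapping: 2 5 6 0 1 3 4
Walk LF starting at row 3, prepending L[row]:
  step 1: row=3, L[3]='$', prepend. Next row=LF[3]=0
  step 2: row=0, L[0]='q', prepend. Next row=LF[0]=2
  step 3: row=2, L[2]='r', prepend. Next row=LF[2]=6
  step 4: row=6, L[6]='q', prepend. Next row=LF[6]=4
  step 5: row=4, L[4]='p', prepend. Next row=LF[4]=1
  step 6: row=1, L[1]='r', prepend. Next row=LF[1]=5
  step 7: row=5, L[5]='q', prepend. Next row=LF[5]=3
Reversed output: qrpqrq$

Answer: qrpqrq$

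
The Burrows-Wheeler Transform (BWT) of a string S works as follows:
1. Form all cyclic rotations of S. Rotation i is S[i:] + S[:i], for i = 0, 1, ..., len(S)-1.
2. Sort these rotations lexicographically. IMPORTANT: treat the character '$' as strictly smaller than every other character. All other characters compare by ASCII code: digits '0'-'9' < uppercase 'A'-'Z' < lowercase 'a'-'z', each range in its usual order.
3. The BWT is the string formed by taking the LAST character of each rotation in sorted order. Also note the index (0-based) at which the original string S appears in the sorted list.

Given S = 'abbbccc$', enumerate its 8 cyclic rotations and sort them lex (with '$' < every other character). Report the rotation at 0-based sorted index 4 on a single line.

All 8 rotations (rotation i = S[i:]+S[:i]):
  rot[0] = abbbccc$
  rot[1] = bbbccc$a
  rot[2] = bbccc$ab
  rot[3] = bccc$abb
  rot[4] = ccc$abbb
  rot[5] = cc$abbbc
  rot[6] = c$abbbcc
  rot[7] = $abbbccc
Sorted (with $ < everything):
  sorted[0] = $abbbccc
  sorted[1] = abbbccc$
  sorted[2] = bbbccc$a
  sorted[3] = bbccc$ab
  sorted[4] = bccc$abb
  sorted[5] = c$abbbcc
  sorted[6] = cc$abbbc
  sorted[7] = ccc$abbb
sorted[4] = bccc$abb

Answer: bccc$abb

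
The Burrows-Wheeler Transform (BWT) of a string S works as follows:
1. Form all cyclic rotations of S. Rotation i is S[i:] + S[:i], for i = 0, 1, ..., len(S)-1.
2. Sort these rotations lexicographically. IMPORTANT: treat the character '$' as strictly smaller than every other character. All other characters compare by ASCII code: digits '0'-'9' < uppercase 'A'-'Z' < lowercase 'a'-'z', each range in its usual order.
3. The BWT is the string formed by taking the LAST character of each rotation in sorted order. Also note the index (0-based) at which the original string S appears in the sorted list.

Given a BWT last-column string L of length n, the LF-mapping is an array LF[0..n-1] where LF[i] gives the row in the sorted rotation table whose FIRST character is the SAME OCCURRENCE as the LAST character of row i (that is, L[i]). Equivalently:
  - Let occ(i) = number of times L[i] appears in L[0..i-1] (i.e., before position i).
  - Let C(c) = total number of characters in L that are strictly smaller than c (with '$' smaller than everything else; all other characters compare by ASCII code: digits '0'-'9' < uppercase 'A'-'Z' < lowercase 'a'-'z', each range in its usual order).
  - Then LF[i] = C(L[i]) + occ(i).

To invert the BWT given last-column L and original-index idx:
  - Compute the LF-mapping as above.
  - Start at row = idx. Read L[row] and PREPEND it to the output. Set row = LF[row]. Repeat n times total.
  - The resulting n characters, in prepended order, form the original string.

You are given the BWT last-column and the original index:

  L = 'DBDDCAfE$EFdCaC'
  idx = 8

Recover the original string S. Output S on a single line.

LF mapping: 6 2 7 8 3 1 14 9 0 10 11 13 4 12 5
Walk LF starting at row 8, prepending L[row]:
  step 1: row=8, L[8]='$', prepend. Next row=LF[8]=0
  step 2: row=0, L[0]='D', prepend. Next row=LF[0]=6
  step 3: row=6, L[6]='f', prepend. Next row=LF[6]=14
  step 4: row=14, L[14]='C', prepend. Next row=LF[14]=5
  step 5: row=5, L[5]='A', prepend. Next row=LF[5]=1
  step 6: row=1, L[1]='B', prepend. Next row=LF[1]=2
  step 7: row=2, L[2]='D', prepend. Next row=LF[2]=7
  step 8: row=7, L[7]='E', prepend. Next row=LF[7]=9
  step 9: row=9, L[9]='E', prepend. Next row=LF[9]=10
  step 10: row=10, L[10]='F', prepend. Next row=LF[10]=11
  step 11: row=11, L[11]='d', prepend. Next row=LF[11]=13
  step 12: row=13, L[13]='a', prepend. Next row=LF[13]=12
  step 13: row=12, L[12]='C', prepend. Next row=LF[12]=4
  step 14: row=4, L[4]='C', prepend. Next row=LF[4]=3
  step 15: row=3, L[3]='D', prepend. Next row=LF[3]=8
Reversed output: DCCadFEEDBACfD$

Answer: DCCadFEEDBACfD$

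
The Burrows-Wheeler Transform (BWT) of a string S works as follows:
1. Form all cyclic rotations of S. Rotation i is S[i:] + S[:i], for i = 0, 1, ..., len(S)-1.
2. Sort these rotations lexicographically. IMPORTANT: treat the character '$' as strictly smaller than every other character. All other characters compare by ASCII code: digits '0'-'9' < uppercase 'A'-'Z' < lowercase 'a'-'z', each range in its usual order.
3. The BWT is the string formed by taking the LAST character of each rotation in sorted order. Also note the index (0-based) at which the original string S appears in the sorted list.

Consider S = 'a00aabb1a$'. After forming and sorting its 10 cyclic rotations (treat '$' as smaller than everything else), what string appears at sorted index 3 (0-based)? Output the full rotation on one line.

Answer: 1a$a00aabb

Derivation:
All 10 rotations (rotation i = S[i:]+S[:i]):
  rot[0] = a00aabb1a$
  rot[1] = 00aabb1a$a
  rot[2] = 0aabb1a$a0
  rot[3] = aabb1a$a00
  rot[4] = abb1a$a00a
  rot[5] = bb1a$a00aa
  rot[6] = b1a$a00aab
  rot[7] = 1a$a00aabb
  rot[8] = a$a00aabb1
  rot[9] = $a00aabb1a
Sorted (with $ < everything):
  sorted[0] = $a00aabb1a
  sorted[1] = 00aabb1a$a
  sorted[2] = 0aabb1a$a0
  sorted[3] = 1a$a00aabb
  sorted[4] = a$a00aabb1
  sorted[5] = a00aabb1a$
  sorted[6] = aabb1a$a00
  sorted[7] = abb1a$a00a
  sorted[8] = b1a$a00aab
  sorted[9] = bb1a$a00aa
sorted[3] = 1a$a00aabb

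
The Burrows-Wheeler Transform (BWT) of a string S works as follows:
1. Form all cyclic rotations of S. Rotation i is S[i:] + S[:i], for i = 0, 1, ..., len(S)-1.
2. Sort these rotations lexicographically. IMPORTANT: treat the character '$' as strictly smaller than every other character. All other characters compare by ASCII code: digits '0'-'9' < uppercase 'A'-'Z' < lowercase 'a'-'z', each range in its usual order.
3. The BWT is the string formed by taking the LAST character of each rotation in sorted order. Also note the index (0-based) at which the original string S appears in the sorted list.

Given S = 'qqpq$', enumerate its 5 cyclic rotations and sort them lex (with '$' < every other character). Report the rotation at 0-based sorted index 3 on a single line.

Answer: qpq$q

Derivation:
All 5 rotations (rotation i = S[i:]+S[:i]):
  rot[0] = qqpq$
  rot[1] = qpq$q
  rot[2] = pq$qq
  rot[3] = q$qqp
  rot[4] = $qqpq
Sorted (with $ < everything):
  sorted[0] = $qqpq
  sorted[1] = pq$qq
  sorted[2] = q$qqp
  sorted[3] = qpq$q
  sorted[4] = qqpq$
sorted[3] = qpq$q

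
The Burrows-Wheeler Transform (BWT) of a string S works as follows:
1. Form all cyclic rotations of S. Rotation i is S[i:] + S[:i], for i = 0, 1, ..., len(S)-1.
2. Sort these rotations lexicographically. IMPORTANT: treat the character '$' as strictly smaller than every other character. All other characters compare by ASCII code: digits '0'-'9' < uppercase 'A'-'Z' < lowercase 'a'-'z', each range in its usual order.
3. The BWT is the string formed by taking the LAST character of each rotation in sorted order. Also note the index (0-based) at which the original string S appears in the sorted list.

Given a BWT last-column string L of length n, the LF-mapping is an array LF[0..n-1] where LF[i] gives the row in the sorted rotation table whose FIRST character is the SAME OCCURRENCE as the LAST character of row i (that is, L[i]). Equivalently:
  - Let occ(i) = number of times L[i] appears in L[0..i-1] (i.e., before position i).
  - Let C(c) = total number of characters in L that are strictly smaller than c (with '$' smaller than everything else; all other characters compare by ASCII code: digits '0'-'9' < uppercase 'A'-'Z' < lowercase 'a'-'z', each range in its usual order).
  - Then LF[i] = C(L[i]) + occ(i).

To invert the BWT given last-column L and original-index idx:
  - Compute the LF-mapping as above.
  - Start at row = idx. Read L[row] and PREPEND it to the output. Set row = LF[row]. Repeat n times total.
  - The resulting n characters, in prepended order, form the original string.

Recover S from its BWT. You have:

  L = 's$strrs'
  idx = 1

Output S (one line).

LF mapping: 3 0 4 6 1 2 5
Walk LF starting at row 1, prepending L[row]:
  step 1: row=1, L[1]='$', prepend. Next row=LF[1]=0
  step 2: row=0, L[0]='s', prepend. Next row=LF[0]=3
  step 3: row=3, L[3]='t', prepend. Next row=LF[3]=6
  step 4: row=6, L[6]='s', prepend. Next row=LF[6]=5
  step 5: row=5, L[5]='r', prepend. Next row=LF[5]=2
  step 6: row=2, L[2]='s', prepend. Next row=LF[2]=4
  step 7: row=4, L[4]='r', prepend. Next row=LF[4]=1
Reversed output: rsrsts$

Answer: rsrsts$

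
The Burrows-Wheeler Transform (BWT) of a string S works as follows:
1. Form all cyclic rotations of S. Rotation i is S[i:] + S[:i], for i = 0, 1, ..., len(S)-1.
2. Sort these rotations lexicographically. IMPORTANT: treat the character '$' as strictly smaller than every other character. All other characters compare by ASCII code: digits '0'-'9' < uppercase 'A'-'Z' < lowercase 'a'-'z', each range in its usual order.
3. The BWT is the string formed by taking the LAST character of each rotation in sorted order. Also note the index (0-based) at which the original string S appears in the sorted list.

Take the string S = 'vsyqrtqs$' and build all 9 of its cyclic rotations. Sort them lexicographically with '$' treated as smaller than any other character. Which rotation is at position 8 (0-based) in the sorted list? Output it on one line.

Answer: yqrtqs$vs

Derivation:
All 9 rotations (rotation i = S[i:]+S[:i]):
  rot[0] = vsyqrtqs$
  rot[1] = syqrtqs$v
  rot[2] = yqrtqs$vs
  rot[3] = qrtqs$vsy
  rot[4] = rtqs$vsyq
  rot[5] = tqs$vsyqr
  rot[6] = qs$vsyqrt
  rot[7] = s$vsyqrtq
  rot[8] = $vsyqrtqs
Sorted (with $ < everything):
  sorted[0] = $vsyqrtqs
  sorted[1] = qrtqs$vsy
  sorted[2] = qs$vsyqrt
  sorted[3] = rtqs$vsyq
  sorted[4] = s$vsyqrtq
  sorted[5] = syqrtqs$v
  sorted[6] = tqs$vsyqr
  sorted[7] = vsyqrtqs$
  sorted[8] = yqrtqs$vs
sorted[8] = yqrtqs$vs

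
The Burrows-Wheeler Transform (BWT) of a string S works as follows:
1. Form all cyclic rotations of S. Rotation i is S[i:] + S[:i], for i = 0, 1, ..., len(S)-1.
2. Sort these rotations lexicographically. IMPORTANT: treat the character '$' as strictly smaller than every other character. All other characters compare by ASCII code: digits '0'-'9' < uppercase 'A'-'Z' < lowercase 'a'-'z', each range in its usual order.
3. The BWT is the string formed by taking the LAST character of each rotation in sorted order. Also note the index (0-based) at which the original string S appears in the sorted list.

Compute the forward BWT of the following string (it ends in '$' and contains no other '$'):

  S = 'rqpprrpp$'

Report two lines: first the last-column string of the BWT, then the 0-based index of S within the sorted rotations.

Answer: pprqprr$p
7

Derivation:
All 9 rotations (rotation i = S[i:]+S[:i]):
  rot[0] = rqpprrpp$
  rot[1] = qpprrpp$r
  rot[2] = pprrpp$rq
  rot[3] = prrpp$rqp
  rot[4] = rrpp$rqpp
  rot[5] = rpp$rqppr
  rot[6] = pp$rqpprr
  rot[7] = p$rqpprrp
  rot[8] = $rqpprrpp
Sorted (with $ < everything):
  sorted[0] = $rqpprrpp  (last char: 'p')
  sorted[1] = p$rqpprrp  (last char: 'p')
  sorted[2] = pp$rqpprr  (last char: 'r')
  sorted[3] = pprrpp$rq  (last char: 'q')
  sorted[4] = prrpp$rqp  (last char: 'p')
  sorted[5] = qpprrpp$r  (last char: 'r')
  sorted[6] = rpp$rqppr  (last char: 'r')
  sorted[7] = rqpprrpp$  (last char: '$')
  sorted[8] = rrpp$rqpp  (last char: 'p')
Last column: pprqprr$p
Original string S is at sorted index 7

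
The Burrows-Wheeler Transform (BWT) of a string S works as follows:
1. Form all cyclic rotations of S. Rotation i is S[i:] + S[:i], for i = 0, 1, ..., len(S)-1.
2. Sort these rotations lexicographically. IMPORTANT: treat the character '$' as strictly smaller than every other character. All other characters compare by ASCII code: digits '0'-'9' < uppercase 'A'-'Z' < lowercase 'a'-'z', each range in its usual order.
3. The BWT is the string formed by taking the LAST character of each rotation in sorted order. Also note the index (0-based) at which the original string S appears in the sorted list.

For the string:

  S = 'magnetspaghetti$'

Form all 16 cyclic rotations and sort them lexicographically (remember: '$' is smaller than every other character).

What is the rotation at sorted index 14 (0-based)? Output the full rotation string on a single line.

All 16 rotations (rotation i = S[i:]+S[:i]):
  rot[0] = magnetspaghetti$
  rot[1] = agnetspaghetti$m
  rot[2] = gnetspaghetti$ma
  rot[3] = netspaghetti$mag
  rot[4] = etspaghetti$magn
  rot[5] = tspaghetti$magne
  rot[6] = spaghetti$magnet
  rot[7] = paghetti$magnets
  rot[8] = aghetti$magnetsp
  rot[9] = ghetti$magnetspa
  rot[10] = hetti$magnetspag
  rot[11] = etti$magnetspagh
  rot[12] = tti$magnetspaghe
  rot[13] = ti$magnetspaghet
  rot[14] = i$magnetspaghett
  rot[15] = $magnetspaghetti
Sorted (with $ < everything):
  sorted[0] = $magnetspaghetti
  sorted[1] = aghetti$magnetsp
  sorted[2] = agnetspaghetti$m
  sorted[3] = etspaghetti$magn
  sorted[4] = etti$magnetspagh
  sorted[5] = ghetti$magnetspa
  sorted[6] = gnetspaghetti$ma
  sorted[7] = hetti$magnetspag
  sorted[8] = i$magnetspaghett
  sorted[9] = magnetspaghetti$
  sorted[10] = netspaghetti$mag
  sorted[11] = paghetti$magnets
  sorted[12] = spaghetti$magnet
  sorted[13] = ti$magnetspaghet
  sorted[14] = tspaghetti$magne
  sorted[15] = tti$magnetspaghe
sorted[14] = tspaghetti$magne

Answer: tspaghetti$magne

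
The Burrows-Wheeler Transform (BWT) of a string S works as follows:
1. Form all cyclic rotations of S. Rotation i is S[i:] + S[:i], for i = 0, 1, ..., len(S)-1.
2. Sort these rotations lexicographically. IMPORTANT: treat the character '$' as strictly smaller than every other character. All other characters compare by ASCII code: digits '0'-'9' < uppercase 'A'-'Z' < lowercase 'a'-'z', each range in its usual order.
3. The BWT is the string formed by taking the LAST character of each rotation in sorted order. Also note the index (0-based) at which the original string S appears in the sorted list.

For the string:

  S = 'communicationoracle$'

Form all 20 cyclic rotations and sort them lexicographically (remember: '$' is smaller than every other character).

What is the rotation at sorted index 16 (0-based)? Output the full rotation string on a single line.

Answer: oracle$communication

Derivation:
All 20 rotations (rotation i = S[i:]+S[:i]):
  rot[0] = communicationoracle$
  rot[1] = ommunicationoracle$c
  rot[2] = mmunicationoracle$co
  rot[3] = municationoracle$com
  rot[4] = unicationoracle$comm
  rot[5] = nicationoracle$commu
  rot[6] = icationoracle$commun
  rot[7] = cationoracle$communi
  rot[8] = ationoracle$communic
  rot[9] = tionoracle$communica
  rot[10] = ionoracle$communicat
  rot[11] = onoracle$communicati
  rot[12] = noracle$communicatio
  rot[13] = oracle$communication
  rot[14] = racle$communicationo
  rot[15] = acle$communicationor
  rot[16] = cle$communicationora
  rot[17] = le$communicationorac
  rot[18] = e$communicationoracl
  rot[19] = $communicationoracle
Sorted (with $ < everything):
  sorted[0] = $communicationoracle
  sorted[1] = acle$communicationor
  sorted[2] = ationoracle$communic
  sorted[3] = cationoracle$communi
  sorted[4] = cle$communicationora
  sorted[5] = communicationoracle$
  sorted[6] = e$communicationoracl
  sorted[7] = icationoracle$commun
  sorted[8] = ionoracle$communicat
  sorted[9] = le$communicationorac
  sorted[10] = mmunicationoracle$co
  sorted[11] = municationoracle$com
  sorted[12] = nicationoracle$commu
  sorted[13] = noracle$communicatio
  sorted[14] = ommunicationoracle$c
  sorted[15] = onoracle$communicati
  sorted[16] = oracle$communication
  sorted[17] = racle$communicationo
  sorted[18] = tionoracle$communica
  sorted[19] = unicationoracle$comm
sorted[16] = oracle$communication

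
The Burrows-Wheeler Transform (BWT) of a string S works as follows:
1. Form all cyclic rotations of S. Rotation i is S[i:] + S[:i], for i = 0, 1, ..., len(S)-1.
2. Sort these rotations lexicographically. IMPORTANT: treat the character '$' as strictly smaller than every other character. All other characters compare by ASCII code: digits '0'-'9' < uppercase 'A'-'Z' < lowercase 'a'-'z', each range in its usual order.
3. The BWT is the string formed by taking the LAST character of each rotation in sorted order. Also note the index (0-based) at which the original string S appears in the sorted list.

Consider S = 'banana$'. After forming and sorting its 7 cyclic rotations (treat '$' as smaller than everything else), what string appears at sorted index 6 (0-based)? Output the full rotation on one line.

All 7 rotations (rotation i = S[i:]+S[:i]):
  rot[0] = banana$
  rot[1] = anana$b
  rot[2] = nana$ba
  rot[3] = ana$ban
  rot[4] = na$bana
  rot[5] = a$banan
  rot[6] = $banana
Sorted (with $ < everything):
  sorted[0] = $banana
  sorted[1] = a$banan
  sorted[2] = ana$ban
  sorted[3] = anana$b
  sorted[4] = banana$
  sorted[5] = na$bana
  sorted[6] = nana$ba
sorted[6] = nana$ba

Answer: nana$ba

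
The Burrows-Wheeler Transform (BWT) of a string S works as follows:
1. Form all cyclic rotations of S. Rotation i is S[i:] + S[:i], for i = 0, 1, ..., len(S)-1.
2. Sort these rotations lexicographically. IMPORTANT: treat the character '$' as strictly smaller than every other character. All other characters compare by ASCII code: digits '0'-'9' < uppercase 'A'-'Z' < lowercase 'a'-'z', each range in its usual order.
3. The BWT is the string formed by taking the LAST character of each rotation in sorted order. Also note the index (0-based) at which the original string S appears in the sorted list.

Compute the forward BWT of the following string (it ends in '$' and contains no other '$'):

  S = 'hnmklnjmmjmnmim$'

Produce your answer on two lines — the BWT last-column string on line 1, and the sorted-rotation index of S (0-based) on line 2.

All 16 rotations (rotation i = S[i:]+S[:i]):
  rot[0] = hnmklnjmmjmnmim$
  rot[1] = nmklnjmmjmnmim$h
  rot[2] = mklnjmmjmnmim$hn
  rot[3] = klnjmmjmnmim$hnm
  rot[4] = lnjmmjmnmim$hnmk
  rot[5] = njmmjmnmim$hnmkl
  rot[6] = jmmjmnmim$hnmkln
  rot[7] = mmjmnmim$hnmklnj
  rot[8] = mjmnmim$hnmklnjm
  rot[9] = jmnmim$hnmklnjmm
  rot[10] = mnmim$hnmklnjmmj
  rot[11] = nmim$hnmklnjmmjm
  rot[12] = mim$hnmklnjmmjmn
  rot[13] = im$hnmklnjmmjmnm
  rot[14] = m$hnmklnjmmjmnmi
  rot[15] = $hnmklnjmmjmnmim
Sorted (with $ < everything):
  sorted[0] = $hnmklnjmmjmnmim  (last char: 'm')
  sorted[1] = hnmklnjmmjmnmim$  (last char: '$')
  sorted[2] = im$hnmklnjmmjmnm  (last char: 'm')
  sorted[3] = jmmjmnmim$hnmkln  (last char: 'n')
  sorted[4] = jmnmim$hnmklnjmm  (last char: 'm')
  sorted[5] = klnjmmjmnmim$hnm  (last char: 'm')
  sorted[6] = lnjmmjmnmim$hnmk  (last char: 'k')
  sorted[7] = m$hnmklnjmmjmnmi  (last char: 'i')
  sorted[8] = mim$hnmklnjmmjmn  (last char: 'n')
  sorted[9] = mjmnmim$hnmklnjm  (last char: 'm')
  sorted[10] = mklnjmmjmnmim$hn  (last char: 'n')
  sorted[11] = mmjmnmim$hnmklnj  (last char: 'j')
  sorted[12] = mnmim$hnmklnjmmj  (last char: 'j')
  sorted[13] = njmmjmnmim$hnmkl  (last char: 'l')
  sorted[14] = nmim$hnmklnjmmjm  (last char: 'm')
  sorted[15] = nmklnjmmjmnmim$h  (last char: 'h')
Last column: m$mnmmkinmnjjlmh
Original string S is at sorted index 1

Answer: m$mnmmkinmnjjlmh
1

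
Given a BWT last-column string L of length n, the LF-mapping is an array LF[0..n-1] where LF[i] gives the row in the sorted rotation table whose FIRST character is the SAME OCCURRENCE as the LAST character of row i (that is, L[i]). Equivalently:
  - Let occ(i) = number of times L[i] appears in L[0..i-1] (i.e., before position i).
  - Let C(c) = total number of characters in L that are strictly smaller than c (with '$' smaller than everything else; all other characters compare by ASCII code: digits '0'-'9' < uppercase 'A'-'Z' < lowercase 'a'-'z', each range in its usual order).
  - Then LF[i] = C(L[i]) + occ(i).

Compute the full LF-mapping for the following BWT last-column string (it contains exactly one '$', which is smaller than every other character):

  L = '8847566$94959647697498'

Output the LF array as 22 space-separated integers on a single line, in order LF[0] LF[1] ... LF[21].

Char counts: '$':1, '4':4, '5':2, '6':4, '7':3, '8':3, '9':5
C (first-col start): C('$')=0, C('4')=1, C('5')=5, C('6')=7, C('7')=11, C('8')=14, C('9')=17
L[0]='8': occ=0, LF[0]=C('8')+0=14+0=14
L[1]='8': occ=1, LF[1]=C('8')+1=14+1=15
L[2]='4': occ=0, LF[2]=C('4')+0=1+0=1
L[3]='7': occ=0, LF[3]=C('7')+0=11+0=11
L[4]='5': occ=0, LF[4]=C('5')+0=5+0=5
L[5]='6': occ=0, LF[5]=C('6')+0=7+0=7
L[6]='6': occ=1, LF[6]=C('6')+1=7+1=8
L[7]='$': occ=0, LF[7]=C('$')+0=0+0=0
L[8]='9': occ=0, LF[8]=C('9')+0=17+0=17
L[9]='4': occ=1, LF[9]=C('4')+1=1+1=2
L[10]='9': occ=1, LF[10]=C('9')+1=17+1=18
L[11]='5': occ=1, LF[11]=C('5')+1=5+1=6
L[12]='9': occ=2, LF[12]=C('9')+2=17+2=19
L[13]='6': occ=2, LF[13]=C('6')+2=7+2=9
L[14]='4': occ=2, LF[14]=C('4')+2=1+2=3
L[15]='7': occ=1, LF[15]=C('7')+1=11+1=12
L[16]='6': occ=3, LF[16]=C('6')+3=7+3=10
L[17]='9': occ=3, LF[17]=C('9')+3=17+3=20
L[18]='7': occ=2, LF[18]=C('7')+2=11+2=13
L[19]='4': occ=3, LF[19]=C('4')+3=1+3=4
L[20]='9': occ=4, LF[20]=C('9')+4=17+4=21
L[21]='8': occ=2, LF[21]=C('8')+2=14+2=16

Answer: 14 15 1 11 5 7 8 0 17 2 18 6 19 9 3 12 10 20 13 4 21 16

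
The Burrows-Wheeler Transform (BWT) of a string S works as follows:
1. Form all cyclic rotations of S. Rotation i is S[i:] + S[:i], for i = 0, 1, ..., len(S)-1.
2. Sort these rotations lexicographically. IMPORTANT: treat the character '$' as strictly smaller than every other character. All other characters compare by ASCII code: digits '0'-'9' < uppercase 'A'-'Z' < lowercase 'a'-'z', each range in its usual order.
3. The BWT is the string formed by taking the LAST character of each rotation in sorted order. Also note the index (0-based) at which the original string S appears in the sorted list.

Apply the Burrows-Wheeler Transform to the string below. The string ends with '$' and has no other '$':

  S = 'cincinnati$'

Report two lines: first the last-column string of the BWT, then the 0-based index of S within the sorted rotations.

Answer: in$ntccniia
2

Derivation:
All 11 rotations (rotation i = S[i:]+S[:i]):
  rot[0] = cincinnati$
  rot[1] = incinnati$c
  rot[2] = ncinnati$ci
  rot[3] = cinnati$cin
  rot[4] = innati$cinc
  rot[5] = nnati$cinci
  rot[6] = nati$cincin
  rot[7] = ati$cincinn
  rot[8] = ti$cincinna
  rot[9] = i$cincinnat
  rot[10] = $cincinnati
Sorted (with $ < everything):
  sorted[0] = $cincinnati  (last char: 'i')
  sorted[1] = ati$cincinn  (last char: 'n')
  sorted[2] = cincinnati$  (last char: '$')
  sorted[3] = cinnati$cin  (last char: 'n')
  sorted[4] = i$cincinnat  (last char: 't')
  sorted[5] = incinnati$c  (last char: 'c')
  sorted[6] = innati$cinc  (last char: 'c')
  sorted[7] = nati$cincin  (last char: 'n')
  sorted[8] = ncinnati$ci  (last char: 'i')
  sorted[9] = nnati$cinci  (last char: 'i')
  sorted[10] = ti$cincinna  (last char: 'a')
Last column: in$ntccniia
Original string S is at sorted index 2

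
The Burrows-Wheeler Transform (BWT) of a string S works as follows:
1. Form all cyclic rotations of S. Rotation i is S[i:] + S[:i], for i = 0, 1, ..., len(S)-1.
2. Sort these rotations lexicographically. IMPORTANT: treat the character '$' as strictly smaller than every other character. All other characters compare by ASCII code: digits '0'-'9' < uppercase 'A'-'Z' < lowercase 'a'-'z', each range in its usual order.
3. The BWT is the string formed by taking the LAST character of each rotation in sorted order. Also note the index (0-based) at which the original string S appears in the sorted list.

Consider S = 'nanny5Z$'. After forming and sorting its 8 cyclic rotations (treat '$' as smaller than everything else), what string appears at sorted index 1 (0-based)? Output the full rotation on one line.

All 8 rotations (rotation i = S[i:]+S[:i]):
  rot[0] = nanny5Z$
  rot[1] = anny5Z$n
  rot[2] = nny5Z$na
  rot[3] = ny5Z$nan
  rot[4] = y5Z$nann
  rot[5] = 5Z$nanny
  rot[6] = Z$nanny5
  rot[7] = $nanny5Z
Sorted (with $ < everything):
  sorted[0] = $nanny5Z
  sorted[1] = 5Z$nanny
  sorted[2] = Z$nanny5
  sorted[3] = anny5Z$n
  sorted[4] = nanny5Z$
  sorted[5] = nny5Z$na
  sorted[6] = ny5Z$nan
  sorted[7] = y5Z$nann
sorted[1] = 5Z$nanny

Answer: 5Z$nanny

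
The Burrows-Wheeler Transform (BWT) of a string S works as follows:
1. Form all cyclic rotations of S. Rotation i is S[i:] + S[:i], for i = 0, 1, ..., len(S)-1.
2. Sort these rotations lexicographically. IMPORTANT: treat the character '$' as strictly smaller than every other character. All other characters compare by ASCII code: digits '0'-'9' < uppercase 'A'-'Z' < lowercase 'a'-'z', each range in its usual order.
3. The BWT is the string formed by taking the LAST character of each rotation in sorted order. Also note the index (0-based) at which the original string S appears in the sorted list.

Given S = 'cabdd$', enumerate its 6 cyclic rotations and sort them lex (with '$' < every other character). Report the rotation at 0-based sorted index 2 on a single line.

Answer: bdd$ca

Derivation:
All 6 rotations (rotation i = S[i:]+S[:i]):
  rot[0] = cabdd$
  rot[1] = abdd$c
  rot[2] = bdd$ca
  rot[3] = dd$cab
  rot[4] = d$cabd
  rot[5] = $cabdd
Sorted (with $ < everything):
  sorted[0] = $cabdd
  sorted[1] = abdd$c
  sorted[2] = bdd$ca
  sorted[3] = cabdd$
  sorted[4] = d$cabd
  sorted[5] = dd$cab
sorted[2] = bdd$ca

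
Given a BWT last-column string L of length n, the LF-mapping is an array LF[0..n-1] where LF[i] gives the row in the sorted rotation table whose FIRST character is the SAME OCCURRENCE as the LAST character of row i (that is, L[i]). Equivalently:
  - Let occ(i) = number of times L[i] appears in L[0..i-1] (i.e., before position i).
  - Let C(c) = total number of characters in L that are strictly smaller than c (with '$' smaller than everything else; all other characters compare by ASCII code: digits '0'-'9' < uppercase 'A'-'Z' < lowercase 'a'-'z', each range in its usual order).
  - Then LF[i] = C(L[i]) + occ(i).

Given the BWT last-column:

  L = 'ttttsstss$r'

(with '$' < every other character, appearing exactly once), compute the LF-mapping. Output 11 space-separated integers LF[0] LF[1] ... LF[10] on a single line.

Char counts: '$':1, 'r':1, 's':4, 't':5
C (first-col start): C('$')=0, C('r')=1, C('s')=2, C('t')=6
L[0]='t': occ=0, LF[0]=C('t')+0=6+0=6
L[1]='t': occ=1, LF[1]=C('t')+1=6+1=7
L[2]='t': occ=2, LF[2]=C('t')+2=6+2=8
L[3]='t': occ=3, LF[3]=C('t')+3=6+3=9
L[4]='s': occ=0, LF[4]=C('s')+0=2+0=2
L[5]='s': occ=1, LF[5]=C('s')+1=2+1=3
L[6]='t': occ=4, LF[6]=C('t')+4=6+4=10
L[7]='s': occ=2, LF[7]=C('s')+2=2+2=4
L[8]='s': occ=3, LF[8]=C('s')+3=2+3=5
L[9]='$': occ=0, LF[9]=C('$')+0=0+0=0
L[10]='r': occ=0, LF[10]=C('r')+0=1+0=1

Answer: 6 7 8 9 2 3 10 4 5 0 1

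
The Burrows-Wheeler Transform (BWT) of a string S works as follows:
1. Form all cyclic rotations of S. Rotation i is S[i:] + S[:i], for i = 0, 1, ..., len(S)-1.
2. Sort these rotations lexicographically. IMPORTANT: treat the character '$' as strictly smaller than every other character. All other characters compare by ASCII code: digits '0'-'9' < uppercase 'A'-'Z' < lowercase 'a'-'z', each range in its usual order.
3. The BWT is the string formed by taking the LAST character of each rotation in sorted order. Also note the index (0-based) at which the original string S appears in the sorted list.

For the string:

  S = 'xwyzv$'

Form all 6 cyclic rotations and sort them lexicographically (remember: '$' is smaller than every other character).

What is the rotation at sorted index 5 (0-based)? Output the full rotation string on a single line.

All 6 rotations (rotation i = S[i:]+S[:i]):
  rot[0] = xwyzv$
  rot[1] = wyzv$x
  rot[2] = yzv$xw
  rot[3] = zv$xwy
  rot[4] = v$xwyz
  rot[5] = $xwyzv
Sorted (with $ < everything):
  sorted[0] = $xwyzv
  sorted[1] = v$xwyz
  sorted[2] = wyzv$x
  sorted[3] = xwyzv$
  sorted[4] = yzv$xw
  sorted[5] = zv$xwy
sorted[5] = zv$xwy

Answer: zv$xwy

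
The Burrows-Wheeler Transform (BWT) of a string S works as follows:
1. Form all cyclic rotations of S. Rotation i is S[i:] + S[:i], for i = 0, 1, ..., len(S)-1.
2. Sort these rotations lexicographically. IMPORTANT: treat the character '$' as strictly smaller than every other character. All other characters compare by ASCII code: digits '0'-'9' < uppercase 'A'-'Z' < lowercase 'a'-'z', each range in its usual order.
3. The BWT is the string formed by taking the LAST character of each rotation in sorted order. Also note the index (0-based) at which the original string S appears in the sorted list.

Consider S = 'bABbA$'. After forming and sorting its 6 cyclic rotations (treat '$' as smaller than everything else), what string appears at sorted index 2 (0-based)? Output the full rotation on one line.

Answer: ABbA$b

Derivation:
All 6 rotations (rotation i = S[i:]+S[:i]):
  rot[0] = bABbA$
  rot[1] = ABbA$b
  rot[2] = BbA$bA
  rot[3] = bA$bAB
  rot[4] = A$bABb
  rot[5] = $bABbA
Sorted (with $ < everything):
  sorted[0] = $bABbA
  sorted[1] = A$bABb
  sorted[2] = ABbA$b
  sorted[3] = BbA$bA
  sorted[4] = bA$bAB
  sorted[5] = bABbA$
sorted[2] = ABbA$b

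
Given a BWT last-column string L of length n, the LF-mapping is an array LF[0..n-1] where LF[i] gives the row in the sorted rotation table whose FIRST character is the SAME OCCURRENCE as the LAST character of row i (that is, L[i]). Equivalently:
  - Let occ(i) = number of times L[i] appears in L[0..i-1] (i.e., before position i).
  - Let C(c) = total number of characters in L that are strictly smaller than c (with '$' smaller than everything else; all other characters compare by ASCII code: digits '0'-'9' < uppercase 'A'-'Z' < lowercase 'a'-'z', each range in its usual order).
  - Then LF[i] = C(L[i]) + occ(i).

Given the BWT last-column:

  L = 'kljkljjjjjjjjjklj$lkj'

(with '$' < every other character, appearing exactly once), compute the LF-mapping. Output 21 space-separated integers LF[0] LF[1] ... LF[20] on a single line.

Char counts: '$':1, 'j':12, 'k':4, 'l':4
C (first-col start): C('$')=0, C('j')=1, C('k')=13, C('l')=17
L[0]='k': occ=0, LF[0]=C('k')+0=13+0=13
L[1]='l': occ=0, LF[1]=C('l')+0=17+0=17
L[2]='j': occ=0, LF[2]=C('j')+0=1+0=1
L[3]='k': occ=1, LF[3]=C('k')+1=13+1=14
L[4]='l': occ=1, LF[4]=C('l')+1=17+1=18
L[5]='j': occ=1, LF[5]=C('j')+1=1+1=2
L[6]='j': occ=2, LF[6]=C('j')+2=1+2=3
L[7]='j': occ=3, LF[7]=C('j')+3=1+3=4
L[8]='j': occ=4, LF[8]=C('j')+4=1+4=5
L[9]='j': occ=5, LF[9]=C('j')+5=1+5=6
L[10]='j': occ=6, LF[10]=C('j')+6=1+6=7
L[11]='j': occ=7, LF[11]=C('j')+7=1+7=8
L[12]='j': occ=8, LF[12]=C('j')+8=1+8=9
L[13]='j': occ=9, LF[13]=C('j')+9=1+9=10
L[14]='k': occ=2, LF[14]=C('k')+2=13+2=15
L[15]='l': occ=2, LF[15]=C('l')+2=17+2=19
L[16]='j': occ=10, LF[16]=C('j')+10=1+10=11
L[17]='$': occ=0, LF[17]=C('$')+0=0+0=0
L[18]='l': occ=3, LF[18]=C('l')+3=17+3=20
L[19]='k': occ=3, LF[19]=C('k')+3=13+3=16
L[20]='j': occ=11, LF[20]=C('j')+11=1+11=12

Answer: 13 17 1 14 18 2 3 4 5 6 7 8 9 10 15 19 11 0 20 16 12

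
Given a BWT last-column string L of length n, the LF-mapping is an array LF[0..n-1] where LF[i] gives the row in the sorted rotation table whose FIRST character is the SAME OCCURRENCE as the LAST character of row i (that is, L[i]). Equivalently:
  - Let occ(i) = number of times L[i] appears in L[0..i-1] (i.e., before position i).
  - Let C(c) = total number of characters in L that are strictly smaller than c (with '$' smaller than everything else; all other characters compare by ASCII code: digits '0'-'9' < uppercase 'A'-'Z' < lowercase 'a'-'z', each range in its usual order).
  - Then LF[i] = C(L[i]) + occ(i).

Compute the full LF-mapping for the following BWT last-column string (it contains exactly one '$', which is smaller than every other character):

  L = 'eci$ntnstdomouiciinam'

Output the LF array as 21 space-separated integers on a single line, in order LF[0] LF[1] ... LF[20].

Answer: 5 2 6 0 12 18 13 17 19 4 15 10 16 20 7 3 8 9 14 1 11

Derivation:
Char counts: '$':1, 'a':1, 'c':2, 'd':1, 'e':1, 'i':4, 'm':2, 'n':3, 'o':2, 's':1, 't':2, 'u':1
C (first-col start): C('$')=0, C('a')=1, C('c')=2, C('d')=4, C('e')=5, C('i')=6, C('m')=10, C('n')=12, C('o')=15, C('s')=17, C('t')=18, C('u')=20
L[0]='e': occ=0, LF[0]=C('e')+0=5+0=5
L[1]='c': occ=0, LF[1]=C('c')+0=2+0=2
L[2]='i': occ=0, LF[2]=C('i')+0=6+0=6
L[3]='$': occ=0, LF[3]=C('$')+0=0+0=0
L[4]='n': occ=0, LF[4]=C('n')+0=12+0=12
L[5]='t': occ=0, LF[5]=C('t')+0=18+0=18
L[6]='n': occ=1, LF[6]=C('n')+1=12+1=13
L[7]='s': occ=0, LF[7]=C('s')+0=17+0=17
L[8]='t': occ=1, LF[8]=C('t')+1=18+1=19
L[9]='d': occ=0, LF[9]=C('d')+0=4+0=4
L[10]='o': occ=0, LF[10]=C('o')+0=15+0=15
L[11]='m': occ=0, LF[11]=C('m')+0=10+0=10
L[12]='o': occ=1, LF[12]=C('o')+1=15+1=16
L[13]='u': occ=0, LF[13]=C('u')+0=20+0=20
L[14]='i': occ=1, LF[14]=C('i')+1=6+1=7
L[15]='c': occ=1, LF[15]=C('c')+1=2+1=3
L[16]='i': occ=2, LF[16]=C('i')+2=6+2=8
L[17]='i': occ=3, LF[17]=C('i')+3=6+3=9
L[18]='n': occ=2, LF[18]=C('n')+2=12+2=14
L[19]='a': occ=0, LF[19]=C('a')+0=1+0=1
L[20]='m': occ=1, LF[20]=C('m')+1=10+1=11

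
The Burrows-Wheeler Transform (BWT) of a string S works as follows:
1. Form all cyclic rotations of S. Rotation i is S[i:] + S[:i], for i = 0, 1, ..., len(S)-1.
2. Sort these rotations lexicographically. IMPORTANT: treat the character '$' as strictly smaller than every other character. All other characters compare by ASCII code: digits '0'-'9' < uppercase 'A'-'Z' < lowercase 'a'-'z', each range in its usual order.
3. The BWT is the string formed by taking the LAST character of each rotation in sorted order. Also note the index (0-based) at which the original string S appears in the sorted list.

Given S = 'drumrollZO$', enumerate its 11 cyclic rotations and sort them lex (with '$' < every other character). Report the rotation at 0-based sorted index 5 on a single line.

Answer: llZO$drumro

Derivation:
All 11 rotations (rotation i = S[i:]+S[:i]):
  rot[0] = drumrollZO$
  rot[1] = rumrollZO$d
  rot[2] = umrollZO$dr
  rot[3] = mrollZO$dru
  rot[4] = rollZO$drum
  rot[5] = ollZO$drumr
  rot[6] = llZO$drumro
  rot[7] = lZO$drumrol
  rot[8] = ZO$drumroll
  rot[9] = O$drumrollZ
  rot[10] = $drumrollZO
Sorted (with $ < everything):
  sorted[0] = $drumrollZO
  sorted[1] = O$drumrollZ
  sorted[2] = ZO$drumroll
  sorted[3] = drumrollZO$
  sorted[4] = lZO$drumrol
  sorted[5] = llZO$drumro
  sorted[6] = mrollZO$dru
  sorted[7] = ollZO$drumr
  sorted[8] = rollZO$drum
  sorted[9] = rumrollZO$d
  sorted[10] = umrollZO$dr
sorted[5] = llZO$drumro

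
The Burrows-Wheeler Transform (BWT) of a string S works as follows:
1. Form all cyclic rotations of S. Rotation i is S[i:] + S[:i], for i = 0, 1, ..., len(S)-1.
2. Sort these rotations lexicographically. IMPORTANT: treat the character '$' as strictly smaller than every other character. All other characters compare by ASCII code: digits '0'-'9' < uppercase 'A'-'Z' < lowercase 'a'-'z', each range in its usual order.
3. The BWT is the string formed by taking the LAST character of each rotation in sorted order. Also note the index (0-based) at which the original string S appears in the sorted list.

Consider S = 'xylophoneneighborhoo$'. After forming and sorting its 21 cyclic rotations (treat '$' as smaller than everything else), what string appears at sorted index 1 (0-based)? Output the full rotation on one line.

All 21 rotations (rotation i = S[i:]+S[:i]):
  rot[0] = xylophoneneighborhoo$
  rot[1] = ylophoneneighborhoo$x
  rot[2] = lophoneneighborhoo$xy
  rot[3] = ophoneneighborhoo$xyl
  rot[4] = phoneneighborhoo$xylo
  rot[5] = honeneighborhoo$xylop
  rot[6] = oneneighborhoo$xyloph
  rot[7] = neneighborhoo$xylopho
  rot[8] = eneighborhoo$xylophon
  rot[9] = neighborhoo$xylophone
  rot[10] = eighborhoo$xylophonen
  rot[11] = ighborhoo$xylophonene
  rot[12] = ghborhoo$xylophonenei
  rot[13] = hborhoo$xylophoneneig
  rot[14] = borhoo$xylophoneneigh
  rot[15] = orhoo$xylophoneneighb
  rot[16] = rhoo$xylophoneneighbo
  rot[17] = hoo$xylophoneneighbor
  rot[18] = oo$xylophoneneighborh
  rot[19] = o$xylophoneneighborho
  rot[20] = $xylophoneneighborhoo
Sorted (with $ < everything):
  sorted[0] = $xylophoneneighborhoo
  sorted[1] = borhoo$xylophoneneigh
  sorted[2] = eighborhoo$xylophonen
  sorted[3] = eneighborhoo$xylophon
  sorted[4] = ghborhoo$xylophonenei
  sorted[5] = hborhoo$xylophoneneig
  sorted[6] = honeneighborhoo$xylop
  sorted[7] = hoo$xylophoneneighbor
  sorted[8] = ighborhoo$xylophonene
  sorted[9] = lophoneneighborhoo$xy
  sorted[10] = neighborhoo$xylophone
  sorted[11] = neneighborhoo$xylopho
  sorted[12] = o$xylophoneneighborho
  sorted[13] = oneneighborhoo$xyloph
  sorted[14] = oo$xylophoneneighborh
  sorted[15] = ophoneneighborhoo$xyl
  sorted[16] = orhoo$xylophoneneighb
  sorted[17] = phoneneighborhoo$xylo
  sorted[18] = rhoo$xylophoneneighbo
  sorted[19] = xylophoneneighborhoo$
  sorted[20] = ylophoneneighborhoo$x
sorted[1] = borhoo$xylophoneneigh

Answer: borhoo$xylophoneneigh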